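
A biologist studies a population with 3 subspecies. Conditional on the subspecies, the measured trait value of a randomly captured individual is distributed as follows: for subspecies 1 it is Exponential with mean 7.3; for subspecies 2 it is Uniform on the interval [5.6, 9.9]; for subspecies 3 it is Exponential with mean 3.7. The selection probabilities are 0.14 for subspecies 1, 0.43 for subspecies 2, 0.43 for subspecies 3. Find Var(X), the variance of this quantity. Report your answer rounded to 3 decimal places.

Per component, 1: μ=7.3, E[X²]=106.58; 2: μ=7.75, E[X²]=61.6033; 3: μ=3.7, E[X²]=27.38.
E[X] = 0.14·7.3 + 0.43·7.75 + 0.43·3.7 = 5.9455.
E[X²] = 0.14·106.58 + 0.43·61.6033 + 0.43·27.38 = 53.184.
Var(X) = E[X²] − (E[X])² = 53.184 − 35.349 = 17.8351.

17.835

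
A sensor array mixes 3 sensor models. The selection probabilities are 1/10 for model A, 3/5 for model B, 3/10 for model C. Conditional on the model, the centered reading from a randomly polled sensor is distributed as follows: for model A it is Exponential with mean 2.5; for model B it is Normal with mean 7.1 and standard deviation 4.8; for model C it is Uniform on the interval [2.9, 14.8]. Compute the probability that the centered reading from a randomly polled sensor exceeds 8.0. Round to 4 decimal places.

Conditional on each model, P(X > 8.0): A: 0.0407622; B: 0.425634; C: 0.571429.
By total probability, P(X > 8.0) = 0.1·0.0407622 + 0.6·0.425634 + 0.3·0.571429 = 0.430885.

0.4309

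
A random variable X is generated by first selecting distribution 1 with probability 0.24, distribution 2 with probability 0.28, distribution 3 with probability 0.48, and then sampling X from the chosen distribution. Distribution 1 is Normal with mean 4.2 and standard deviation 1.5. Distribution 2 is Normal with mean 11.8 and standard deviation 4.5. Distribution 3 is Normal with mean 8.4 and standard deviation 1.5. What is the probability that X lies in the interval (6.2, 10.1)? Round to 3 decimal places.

0.475

Conditional on each component, P(6.2 < X < 10.1): 1: 0.0911693; 2: 0.24613; 3: 0.800229.
By total probability, P(6.2 < X < 10.1) = 0.24·0.0911693 + 0.28·0.24613 + 0.48·0.800229 = 0.474907.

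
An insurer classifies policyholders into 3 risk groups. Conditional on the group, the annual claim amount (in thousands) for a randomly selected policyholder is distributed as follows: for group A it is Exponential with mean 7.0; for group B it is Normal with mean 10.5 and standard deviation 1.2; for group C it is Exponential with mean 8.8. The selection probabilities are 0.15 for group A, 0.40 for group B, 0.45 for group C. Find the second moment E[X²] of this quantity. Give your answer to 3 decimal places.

For each component E[X²] = Var + (mean)², giving A: 98; B: 111.69; C: 154.88.
Overall E[X²] = 0.15·98 + 0.4·111.69 + 0.45·154.88 = 129.072.

129.072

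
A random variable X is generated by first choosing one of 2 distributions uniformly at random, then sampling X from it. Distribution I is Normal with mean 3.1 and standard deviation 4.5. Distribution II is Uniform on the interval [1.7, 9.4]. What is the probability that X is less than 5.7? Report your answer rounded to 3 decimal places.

0.619

Conditional on each component, P(X < 5.7): I: 0.718293; II: 0.519481.
By total probability, P(X < 5.7) = 0.5·0.718293 + 0.5·0.519481 = 0.618887.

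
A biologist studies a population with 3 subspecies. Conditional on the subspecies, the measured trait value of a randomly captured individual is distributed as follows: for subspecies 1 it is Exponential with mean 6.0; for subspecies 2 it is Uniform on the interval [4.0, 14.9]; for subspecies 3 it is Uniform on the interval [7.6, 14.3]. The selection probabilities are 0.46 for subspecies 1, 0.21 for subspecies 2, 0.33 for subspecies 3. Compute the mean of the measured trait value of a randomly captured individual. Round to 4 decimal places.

Component means — 1: 6; 2: 9.45; 3: 10.95.
E[X] = 0.46·6 + 0.21·9.45 + 0.33·10.95 = 8.358.

8.3580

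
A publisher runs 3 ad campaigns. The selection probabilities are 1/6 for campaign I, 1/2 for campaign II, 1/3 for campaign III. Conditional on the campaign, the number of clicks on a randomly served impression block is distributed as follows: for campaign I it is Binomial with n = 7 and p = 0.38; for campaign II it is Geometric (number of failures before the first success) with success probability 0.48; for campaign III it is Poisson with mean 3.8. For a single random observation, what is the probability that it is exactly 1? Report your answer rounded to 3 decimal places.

0.178

Conditional on each campaign, P(X = 1): I: 0.151089; II: 0.2496; III: 0.0850089.
By total probability, P(X = 1) = 0.166667·0.151089 + 0.5·0.2496 + 0.333333·0.0850089 = 0.178318.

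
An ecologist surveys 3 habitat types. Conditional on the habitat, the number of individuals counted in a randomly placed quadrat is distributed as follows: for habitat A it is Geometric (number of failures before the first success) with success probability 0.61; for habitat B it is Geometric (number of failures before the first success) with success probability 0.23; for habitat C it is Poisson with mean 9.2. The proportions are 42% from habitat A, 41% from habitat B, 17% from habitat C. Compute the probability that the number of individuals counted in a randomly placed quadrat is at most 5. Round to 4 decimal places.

0.7608

Conditional on each habitat, P(X ≤ 5): A: 0.996481; B: 0.791578; C: 0.104074.
By total probability, P(X ≤ 5) = 0.42·0.996481 + 0.41·0.791578 + 0.17·0.104074 = 0.760762.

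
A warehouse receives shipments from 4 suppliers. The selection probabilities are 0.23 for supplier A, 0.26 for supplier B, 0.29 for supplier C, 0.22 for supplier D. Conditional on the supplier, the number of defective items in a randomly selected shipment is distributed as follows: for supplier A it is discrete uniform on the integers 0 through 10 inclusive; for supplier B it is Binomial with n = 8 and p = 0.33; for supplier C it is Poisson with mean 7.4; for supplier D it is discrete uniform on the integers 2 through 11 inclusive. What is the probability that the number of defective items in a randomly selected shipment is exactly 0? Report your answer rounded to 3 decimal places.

Conditional on each supplier, P(X = 0): A: 0.0909091; B: 0.0406068; C: 0.000611253; D: 0.
By total probability, P(X = 0) = 0.23·0.0909091 + 0.26·0.0406068 + 0.29·0.000611253 + 0.22·0 = 0.0316441.

0.032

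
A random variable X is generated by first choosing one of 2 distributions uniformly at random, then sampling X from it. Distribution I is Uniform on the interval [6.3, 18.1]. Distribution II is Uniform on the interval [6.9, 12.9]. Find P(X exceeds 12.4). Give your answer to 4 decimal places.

0.2832

Conditional on each component, P(X > 12.4): I: 0.483051; II: 0.0833333.
By total probability, P(X > 12.4) = 0.5·0.483051 + 0.5·0.0833333 = 0.283192.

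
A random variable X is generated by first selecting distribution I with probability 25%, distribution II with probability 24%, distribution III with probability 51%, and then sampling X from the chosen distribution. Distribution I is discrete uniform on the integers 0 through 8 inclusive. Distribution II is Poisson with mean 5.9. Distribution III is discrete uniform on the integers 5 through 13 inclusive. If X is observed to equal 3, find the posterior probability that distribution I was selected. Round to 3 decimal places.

0.552

Likelihoods P(X=3 | ·): I: 0.111111; II: 0.0937707; III: 0.
Posterior ∝ prior × likelihood. Numerator for I: 0.25·0.111111 = 0.0277778.
Normalizing constant: 0.25·0.111111 + 0.24·0.0937707 + 0.51·0 = 0.0502828.
P(I | observation) = 0.0277778 / 0.0502828 = 0.552431.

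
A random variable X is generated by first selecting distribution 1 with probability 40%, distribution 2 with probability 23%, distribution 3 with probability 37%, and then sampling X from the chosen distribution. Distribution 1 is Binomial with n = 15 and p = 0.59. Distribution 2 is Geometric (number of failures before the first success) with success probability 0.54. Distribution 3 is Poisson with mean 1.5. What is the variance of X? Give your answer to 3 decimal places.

Per component, 1: μ=8.85, E[X²]=81.951; 2: μ=0.851852, E[X²]=2.30316; 3: μ=1.5, E[X²]=3.75.
E[X] = 0.4·8.85 + 0.23·0.851852 + 0.37·1.5 = 4.29093.
E[X²] = 0.4·81.951 + 0.23·2.30316 + 0.37·3.75 = 34.6976.
Var(X) = E[X²] − (E[X])² = 34.6976 − 18.412 = 16.2856.

16.286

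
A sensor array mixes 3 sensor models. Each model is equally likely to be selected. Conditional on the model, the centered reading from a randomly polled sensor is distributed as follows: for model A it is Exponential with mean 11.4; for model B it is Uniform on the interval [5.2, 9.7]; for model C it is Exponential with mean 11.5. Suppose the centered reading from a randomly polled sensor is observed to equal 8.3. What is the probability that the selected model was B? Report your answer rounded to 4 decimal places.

0.7243

Likelihoods f(8.3 | ·): A: 0.0423544; B: 0.222222; C: 0.0422527.
Posterior ∝ prior × likelihood. Numerator for B: 0.333333·0.222222 = 0.0740741.
Normalizing constant: 0.333333·0.0423544 + 0.333333·0.222222 + 0.333333·0.0422527 = 0.102276.
P(B | observation) = 0.0740741 / 0.102276 = 0.724254.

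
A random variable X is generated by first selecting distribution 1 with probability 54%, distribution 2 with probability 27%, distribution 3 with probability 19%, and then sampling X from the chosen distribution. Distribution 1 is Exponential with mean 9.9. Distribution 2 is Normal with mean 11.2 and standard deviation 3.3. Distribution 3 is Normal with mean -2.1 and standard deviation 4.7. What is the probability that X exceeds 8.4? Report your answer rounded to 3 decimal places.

Conditional on each component, P(X > 8.4): 1: 0.428063; 2: 0.801916; 3: 0.0127401.
By total probability, P(X > 8.4) = 0.54·0.428063 + 0.27·0.801916 + 0.19·0.0127401 = 0.450092.

0.450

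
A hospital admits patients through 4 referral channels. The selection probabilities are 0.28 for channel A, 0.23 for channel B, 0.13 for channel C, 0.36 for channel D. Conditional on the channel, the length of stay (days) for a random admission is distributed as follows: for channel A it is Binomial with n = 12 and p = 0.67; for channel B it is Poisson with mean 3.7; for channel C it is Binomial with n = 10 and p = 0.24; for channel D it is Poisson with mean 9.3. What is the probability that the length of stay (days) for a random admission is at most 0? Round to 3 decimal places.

Conditional on each channel, P(X ≤ 0): A: 1.66789e-06; B: 0.0247235; C: 0.0642889; D: 9.14242e-05.
By total probability, P(X ≤ 0) = 0.28·1.66789e-06 + 0.23·0.0247235 + 0.13·0.0642889 + 0.36·9.14242e-05 = 0.0140773.

0.014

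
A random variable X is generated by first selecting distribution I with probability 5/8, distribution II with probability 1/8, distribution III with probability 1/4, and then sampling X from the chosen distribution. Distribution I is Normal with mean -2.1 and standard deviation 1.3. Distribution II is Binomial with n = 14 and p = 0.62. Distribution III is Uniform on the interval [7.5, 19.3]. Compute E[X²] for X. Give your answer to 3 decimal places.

61.433

For each component E[X²] = Var + (mean)², giving I: 6.1; II: 78.6408; III: 191.163.
Overall E[X²] = 0.625·6.1 + 0.125·78.6408 + 0.25·191.163 = 61.4334.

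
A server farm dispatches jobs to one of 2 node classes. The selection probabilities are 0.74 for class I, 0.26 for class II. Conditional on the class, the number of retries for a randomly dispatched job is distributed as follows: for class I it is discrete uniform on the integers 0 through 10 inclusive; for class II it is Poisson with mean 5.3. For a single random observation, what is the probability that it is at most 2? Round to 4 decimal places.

0.2282

Conditional on each class, P(X ≤ 2): I: 0.272727; II: 0.101554.
By total probability, P(X ≤ 2) = 0.74·0.272727 + 0.26·0.101554 = 0.228222.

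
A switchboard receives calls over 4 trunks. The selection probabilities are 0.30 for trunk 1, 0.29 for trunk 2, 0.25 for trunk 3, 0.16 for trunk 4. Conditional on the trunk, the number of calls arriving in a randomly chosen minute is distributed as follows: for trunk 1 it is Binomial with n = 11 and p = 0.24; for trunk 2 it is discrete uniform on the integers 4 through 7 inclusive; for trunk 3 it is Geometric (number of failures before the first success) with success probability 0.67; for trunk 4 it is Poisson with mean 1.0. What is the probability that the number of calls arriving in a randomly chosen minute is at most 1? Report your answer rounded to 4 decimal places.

Conditional on each trunk, P(X ≤ 1): 1: 0.218582; 2: 0; 3: 0.8911; 4: 0.735759.
By total probability, P(X ≤ 1) = 0.3·0.218582 + 0.29·0 + 0.25·0.8911 + 0.16·0.735759 = 0.406071.

0.4061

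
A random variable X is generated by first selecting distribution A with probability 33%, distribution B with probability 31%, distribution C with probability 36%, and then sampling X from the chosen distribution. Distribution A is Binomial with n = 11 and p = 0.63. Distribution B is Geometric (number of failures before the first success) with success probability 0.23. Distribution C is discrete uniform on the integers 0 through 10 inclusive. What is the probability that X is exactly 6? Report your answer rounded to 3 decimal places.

Conditional on each component, P(X = 6): A: 0.200306; B: 0.0479371; C: 0.0909091.
By total probability, P(X = 6) = 0.33·0.200306 + 0.31·0.0479371 + 0.36·0.0909091 = 0.113689.

0.114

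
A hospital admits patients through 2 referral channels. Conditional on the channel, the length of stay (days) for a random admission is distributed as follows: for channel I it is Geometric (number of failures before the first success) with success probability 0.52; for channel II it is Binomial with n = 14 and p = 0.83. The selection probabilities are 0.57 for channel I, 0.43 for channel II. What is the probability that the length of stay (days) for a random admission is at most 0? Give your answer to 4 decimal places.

0.2964

Conditional on each channel, P(X ≤ 0): I: 0.52; II: 1.68378e-11.
By total probability, P(X ≤ 0) = 0.57·0.52 + 0.43·1.68378e-11 = 0.2964.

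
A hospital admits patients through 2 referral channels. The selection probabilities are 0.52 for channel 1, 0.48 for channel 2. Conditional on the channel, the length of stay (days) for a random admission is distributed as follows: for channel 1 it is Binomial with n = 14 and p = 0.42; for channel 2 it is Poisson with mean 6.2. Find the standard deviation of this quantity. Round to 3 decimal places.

2.185

Per component, 1: μ=5.88, E[X²]=37.9848; 2: μ=6.2, E[X²]=44.64.
E[X] = 0.52·5.88 + 0.48·6.2 = 6.0336.
E[X²] = 0.52·37.9848 + 0.48·44.64 = 41.1793.
Var(X) = E[X²] − (E[X])² = 41.1793 − 36.4043 = 4.77497.
SD(X) = √4.77497 = 2.18517.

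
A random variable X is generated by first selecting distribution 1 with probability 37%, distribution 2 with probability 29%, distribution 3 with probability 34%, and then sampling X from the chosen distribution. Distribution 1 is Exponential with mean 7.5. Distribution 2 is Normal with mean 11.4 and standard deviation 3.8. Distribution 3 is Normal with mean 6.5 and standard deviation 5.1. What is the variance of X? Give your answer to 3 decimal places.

37.969

Per component, 1: μ=7.5, E[X²]=112.5; 2: μ=11.4, E[X²]=144.4; 3: μ=6.5, E[X²]=68.26.
E[X] = 0.37·7.5 + 0.29·11.4 + 0.34·6.5 = 8.291.
E[X²] = 0.37·112.5 + 0.29·144.4 + 0.34·68.26 = 106.709.
Var(X) = E[X²] − (E[X])² = 106.709 − 68.7407 = 37.9687.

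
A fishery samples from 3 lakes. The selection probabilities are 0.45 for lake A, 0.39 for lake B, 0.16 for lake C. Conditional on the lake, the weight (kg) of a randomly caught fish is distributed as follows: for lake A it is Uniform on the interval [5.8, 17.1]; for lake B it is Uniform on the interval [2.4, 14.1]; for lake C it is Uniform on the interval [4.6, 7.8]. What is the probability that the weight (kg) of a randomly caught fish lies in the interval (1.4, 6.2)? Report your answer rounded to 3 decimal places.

Conditional on each lake, P(1.4 < X < 6.2): A: 0.0353982; B: 0.324786; C: 0.5.
By total probability, P(1.4 < X < 6.2) = 0.45·0.0353982 + 0.39·0.324786 + 0.16·0.5 = 0.222596.

0.223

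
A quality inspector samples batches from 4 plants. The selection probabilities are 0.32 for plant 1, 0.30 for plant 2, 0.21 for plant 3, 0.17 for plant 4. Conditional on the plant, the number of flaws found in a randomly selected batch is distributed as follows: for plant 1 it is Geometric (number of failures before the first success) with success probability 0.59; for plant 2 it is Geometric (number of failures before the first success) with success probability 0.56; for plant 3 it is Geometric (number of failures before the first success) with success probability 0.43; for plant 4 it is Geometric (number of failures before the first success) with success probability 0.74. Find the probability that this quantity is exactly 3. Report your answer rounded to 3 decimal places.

Conditional on each plant, P(X = 3): 1: 0.0406634; 2: 0.047703; 3: 0.079633; 4: 0.0130062.
By total probability, P(X = 3) = 0.32·0.0406634 + 0.3·0.047703 + 0.21·0.079633 + 0.17·0.0130062 = 0.0462572.

0.046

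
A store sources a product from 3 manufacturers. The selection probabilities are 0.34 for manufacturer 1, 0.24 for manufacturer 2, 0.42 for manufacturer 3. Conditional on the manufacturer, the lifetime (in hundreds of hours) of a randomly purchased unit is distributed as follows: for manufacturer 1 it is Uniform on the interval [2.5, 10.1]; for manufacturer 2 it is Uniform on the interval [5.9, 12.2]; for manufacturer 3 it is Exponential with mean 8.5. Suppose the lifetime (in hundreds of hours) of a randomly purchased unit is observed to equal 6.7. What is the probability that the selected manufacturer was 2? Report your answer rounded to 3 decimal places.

Likelihoods f(6.7 | ·): 1: 0.131579; 2: 0.15873; 3: 0.0534878.
Posterior ∝ prior × likelihood. Numerator for 2: 0.24·0.15873 = 0.0380952.
Normalizing constant: 0.34·0.131579 + 0.24·0.15873 + 0.42·0.0534878 = 0.105297.
P(2 | observation) = 0.0380952 / 0.105297 = 0.361789.

0.362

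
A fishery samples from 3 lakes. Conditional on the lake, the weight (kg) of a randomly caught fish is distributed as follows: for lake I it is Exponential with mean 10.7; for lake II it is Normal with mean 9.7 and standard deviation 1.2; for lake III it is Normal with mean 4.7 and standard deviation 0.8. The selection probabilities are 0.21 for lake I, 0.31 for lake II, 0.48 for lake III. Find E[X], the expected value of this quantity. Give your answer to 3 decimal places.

7.510

Component means — I: 10.7; II: 9.7; III: 4.7.
E[X] = 0.21·10.7 + 0.31·9.7 + 0.48·4.7 = 7.51.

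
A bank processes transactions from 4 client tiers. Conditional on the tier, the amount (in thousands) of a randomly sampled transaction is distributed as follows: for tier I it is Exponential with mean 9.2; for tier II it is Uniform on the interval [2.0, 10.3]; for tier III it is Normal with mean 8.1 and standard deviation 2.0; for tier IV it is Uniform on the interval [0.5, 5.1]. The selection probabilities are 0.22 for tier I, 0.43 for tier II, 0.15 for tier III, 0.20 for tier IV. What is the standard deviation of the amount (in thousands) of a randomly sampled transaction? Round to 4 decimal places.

5.1785

Per component, I: μ=9.2, E[X²]=169.28; II: μ=6.15, E[X²]=43.5633; III: μ=8.1, E[X²]=69.61; IV: μ=2.8, E[X²]=9.60333.
E[X] = 0.22·9.2 + 0.43·6.15 + 0.15·8.1 + 0.2·2.8 = 6.4435.
E[X²] = 0.22·169.28 + 0.43·43.5633 + 0.15·69.61 + 0.2·9.60333 = 68.336.
Var(X) = E[X²] − (E[X])² = 68.336 − 41.5187 = 26.8173.
SD(X) = √26.8173 = 5.17854.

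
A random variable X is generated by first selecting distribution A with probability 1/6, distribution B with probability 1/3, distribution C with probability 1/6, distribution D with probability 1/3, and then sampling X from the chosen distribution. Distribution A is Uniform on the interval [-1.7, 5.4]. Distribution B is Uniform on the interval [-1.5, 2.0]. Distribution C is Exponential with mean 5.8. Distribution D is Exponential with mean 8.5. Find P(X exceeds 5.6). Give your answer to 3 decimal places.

0.236

Conditional on each component, P(X > 5.6): A: 0; B: 0; C: 0.380786; D: 0.51746.
By total probability, P(X > 5.6) = 0.166667·0 + 0.333333·0 + 0.166667·0.380786 + 0.333333·0.51746 = 0.235951.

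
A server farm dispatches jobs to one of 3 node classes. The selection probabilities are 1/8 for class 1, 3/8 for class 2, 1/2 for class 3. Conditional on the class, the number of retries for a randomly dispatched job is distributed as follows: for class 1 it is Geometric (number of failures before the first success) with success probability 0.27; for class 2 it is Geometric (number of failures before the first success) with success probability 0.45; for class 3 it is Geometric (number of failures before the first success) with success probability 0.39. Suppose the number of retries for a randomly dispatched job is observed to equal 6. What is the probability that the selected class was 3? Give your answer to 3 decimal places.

Likelihoods P(X=6 | ·): 1: 0.0408602; 2: 0.0124563; 3: 0.0200929.
Posterior ∝ prior × likelihood. Numerator for 3: 0.5·0.0200929 = 0.0100465.
Normalizing constant: 0.125·0.0408602 + 0.375·0.0124563 + 0.5·0.0200929 = 0.0198251.
P(3 | observation) = 0.0100465 / 0.0198251 = 0.506755.

0.507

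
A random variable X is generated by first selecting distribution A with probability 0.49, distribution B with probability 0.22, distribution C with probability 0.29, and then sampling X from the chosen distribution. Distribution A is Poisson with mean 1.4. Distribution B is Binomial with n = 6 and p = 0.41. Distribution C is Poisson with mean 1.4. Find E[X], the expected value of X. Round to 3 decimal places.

1.633

Component means — A: 1.4; B: 2.46; C: 1.4.
E[X] = 0.49·1.4 + 0.22·2.46 + 0.29·1.4 = 1.6332.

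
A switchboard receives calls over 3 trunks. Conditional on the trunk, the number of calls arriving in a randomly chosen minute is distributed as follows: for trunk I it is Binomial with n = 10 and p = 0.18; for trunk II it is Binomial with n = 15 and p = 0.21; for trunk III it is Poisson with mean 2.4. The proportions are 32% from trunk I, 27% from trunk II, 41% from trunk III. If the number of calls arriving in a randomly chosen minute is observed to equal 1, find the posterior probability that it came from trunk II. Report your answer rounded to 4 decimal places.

Likelihoods P(X=1 | ·): I: 0.301715; II: 0.116169; III: 0.217723.
Posterior ∝ prior × likelihood. Numerator for II: 0.27·0.116169 = 0.0313656.
Normalizing constant: 0.32·0.301715 + 0.27·0.116169 + 0.41·0.217723 = 0.217181.
P(II | observation) = 0.0313656 / 0.217181 = 0.144422.

0.1444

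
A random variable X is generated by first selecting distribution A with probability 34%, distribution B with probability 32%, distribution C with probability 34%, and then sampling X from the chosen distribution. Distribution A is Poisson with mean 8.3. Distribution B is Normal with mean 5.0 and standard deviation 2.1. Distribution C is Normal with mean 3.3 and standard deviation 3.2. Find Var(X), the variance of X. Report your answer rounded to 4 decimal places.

Per component, A: μ=8.3, E[X²]=77.19; B: μ=5, E[X²]=29.41; C: μ=3.3, E[X²]=21.13.
E[X] = 0.34·8.3 + 0.32·5 + 0.34·3.3 = 5.544.
E[X²] = 0.34·77.19 + 0.32·29.41 + 0.34·21.13 = 42.84.
Var(X) = E[X²] − (E[X])² = 42.84 − 30.7359 = 12.1041.

12.1041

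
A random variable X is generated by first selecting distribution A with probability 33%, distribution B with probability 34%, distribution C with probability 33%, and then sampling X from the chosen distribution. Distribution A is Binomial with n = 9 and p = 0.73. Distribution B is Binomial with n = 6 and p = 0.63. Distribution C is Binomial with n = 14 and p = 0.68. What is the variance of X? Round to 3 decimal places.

Per component, A: μ=6.57, E[X²]=44.9388; B: μ=3.78, E[X²]=15.687; C: μ=9.52, E[X²]=93.6768.
E[X] = 0.33·6.57 + 0.34·3.78 + 0.33·9.52 = 6.5949.
E[X²] = 0.33·44.9388 + 0.34·15.687 + 0.33·93.6768 = 51.0767.
Var(X) = E[X²] − (E[X])² = 51.0767 − 43.4927 = 7.58402.

7.584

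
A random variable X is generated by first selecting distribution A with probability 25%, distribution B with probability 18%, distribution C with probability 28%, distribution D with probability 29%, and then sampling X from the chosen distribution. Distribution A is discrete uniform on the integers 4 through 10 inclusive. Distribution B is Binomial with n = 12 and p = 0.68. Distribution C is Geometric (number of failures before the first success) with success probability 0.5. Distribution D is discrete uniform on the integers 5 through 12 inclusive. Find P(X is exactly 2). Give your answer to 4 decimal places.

0.0351

Conditional on each component, P(X = 2): A: 0; B: 0.000343607; C: 0.125; D: 0.
By total probability, P(X = 2) = 0.25·0 + 0.18·0.000343607 + 0.28·0.125 + 0.29·0 = 0.0350618.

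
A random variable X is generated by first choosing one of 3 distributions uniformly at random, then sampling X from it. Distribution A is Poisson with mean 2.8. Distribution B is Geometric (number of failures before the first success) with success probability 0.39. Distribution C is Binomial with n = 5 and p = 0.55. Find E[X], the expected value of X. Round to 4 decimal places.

Component means — A: 2.8; B: 1.5641; C: 2.75.
E[X] = 0.333333·2.8 + 0.333333·1.5641 + 0.333333·2.75 = 2.37137.

2.3714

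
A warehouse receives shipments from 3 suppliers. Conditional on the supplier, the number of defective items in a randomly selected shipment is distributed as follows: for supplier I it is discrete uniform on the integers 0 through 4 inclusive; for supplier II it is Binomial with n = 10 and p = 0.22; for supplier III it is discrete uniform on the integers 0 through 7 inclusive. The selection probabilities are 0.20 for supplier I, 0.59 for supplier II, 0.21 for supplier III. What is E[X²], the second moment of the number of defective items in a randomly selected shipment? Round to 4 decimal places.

For each component E[X²] = Var + (mean)², giving I: 6; II: 6.556; III: 17.5.
Overall E[X²] = 0.2·6 + 0.59·6.556 + 0.21·17.5 = 8.74304.

8.7430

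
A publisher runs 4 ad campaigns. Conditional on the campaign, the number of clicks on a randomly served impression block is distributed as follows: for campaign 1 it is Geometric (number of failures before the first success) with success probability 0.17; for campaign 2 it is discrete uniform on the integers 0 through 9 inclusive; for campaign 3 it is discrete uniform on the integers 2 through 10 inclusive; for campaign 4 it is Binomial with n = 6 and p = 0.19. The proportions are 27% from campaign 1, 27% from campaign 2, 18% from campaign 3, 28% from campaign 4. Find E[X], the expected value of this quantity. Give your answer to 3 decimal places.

Component means — 1: 4.88235; 2: 4.5; 3: 6; 4: 1.14.
E[X] = 0.27·4.88235 + 0.27·4.5 + 0.18·6 + 0.28·1.14 = 3.93244.

3.932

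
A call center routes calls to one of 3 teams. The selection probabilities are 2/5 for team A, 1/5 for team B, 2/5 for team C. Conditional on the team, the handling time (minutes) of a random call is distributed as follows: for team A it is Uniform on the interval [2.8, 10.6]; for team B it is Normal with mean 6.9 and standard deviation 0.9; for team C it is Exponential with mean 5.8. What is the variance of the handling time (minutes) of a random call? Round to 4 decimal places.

15.8756

Per component, A: μ=6.7, E[X²]=49.96; B: μ=6.9, E[X²]=48.42; C: μ=5.8, E[X²]=67.28.
E[X] = 0.4·6.7 + 0.2·6.9 + 0.4·5.8 = 6.38.
E[X²] = 0.4·49.96 + 0.2·48.42 + 0.4·67.28 = 56.58.
Var(X) = E[X²] − (E[X])² = 56.58 − 40.7044 = 15.8756.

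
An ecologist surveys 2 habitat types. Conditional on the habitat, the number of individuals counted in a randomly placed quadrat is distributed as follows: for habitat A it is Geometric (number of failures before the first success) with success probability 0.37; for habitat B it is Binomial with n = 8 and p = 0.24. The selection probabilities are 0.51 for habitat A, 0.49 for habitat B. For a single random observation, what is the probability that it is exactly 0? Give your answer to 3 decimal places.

Conditional on each habitat, P(X = 0): A: 0.37; B: 0.111303.
By total probability, P(X = 0) = 0.51·0.37 + 0.49·0.111303 = 0.243239.

0.243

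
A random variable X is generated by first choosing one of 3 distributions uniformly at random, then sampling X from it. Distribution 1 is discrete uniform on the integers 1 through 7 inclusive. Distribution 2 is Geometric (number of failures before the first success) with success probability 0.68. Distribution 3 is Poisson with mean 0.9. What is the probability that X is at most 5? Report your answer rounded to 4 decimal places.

Conditional on each component, P(X ≤ 5): 1: 0.714286; 2: 0.998926; 3: 0.999657.
By total probability, P(X ≤ 5) = 0.333333·0.714286 + 0.333333·0.998926 + 0.333333·0.999657 = 0.904289.

0.9043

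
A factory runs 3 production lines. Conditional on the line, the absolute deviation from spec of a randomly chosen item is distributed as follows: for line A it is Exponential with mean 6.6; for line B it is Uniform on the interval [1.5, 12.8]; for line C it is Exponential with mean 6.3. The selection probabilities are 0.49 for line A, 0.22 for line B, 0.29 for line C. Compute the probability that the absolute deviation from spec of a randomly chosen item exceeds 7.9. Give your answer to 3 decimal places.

Conditional on each line, P(X > 7.9): A: 0.302108; B: 0.433628; C: 0.28537.
By total probability, P(X > 7.9) = 0.49·0.302108 + 0.22·0.433628 + 0.29·0.28537 = 0.326189.

0.326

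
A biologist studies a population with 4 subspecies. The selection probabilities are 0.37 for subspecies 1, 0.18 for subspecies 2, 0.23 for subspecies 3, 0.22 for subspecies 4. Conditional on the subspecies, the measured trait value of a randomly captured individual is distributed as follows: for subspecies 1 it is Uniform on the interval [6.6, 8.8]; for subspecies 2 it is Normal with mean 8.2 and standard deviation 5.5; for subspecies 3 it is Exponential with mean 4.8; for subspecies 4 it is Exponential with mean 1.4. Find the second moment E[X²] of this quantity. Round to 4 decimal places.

51.0955

For each component E[X²] = Var + (mean)², giving 1: 59.6933; 2: 97.49; 3: 46.08; 4: 3.92.
Overall E[X²] = 0.37·59.6933 + 0.18·97.49 + 0.23·46.08 + 0.22·3.92 = 51.0955.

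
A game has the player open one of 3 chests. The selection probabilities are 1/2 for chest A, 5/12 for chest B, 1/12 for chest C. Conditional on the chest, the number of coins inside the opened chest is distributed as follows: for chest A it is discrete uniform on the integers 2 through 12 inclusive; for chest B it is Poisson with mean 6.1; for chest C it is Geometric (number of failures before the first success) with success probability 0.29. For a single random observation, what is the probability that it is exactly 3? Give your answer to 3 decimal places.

0.089

Conditional on each chest, P(X = 3): A: 0.0909091; B: 0.0848481; C: 0.103794.
By total probability, P(X = 3) = 0.5·0.0909091 + 0.416667·0.0848481 + 0.0833333·0.103794 = 0.0894574.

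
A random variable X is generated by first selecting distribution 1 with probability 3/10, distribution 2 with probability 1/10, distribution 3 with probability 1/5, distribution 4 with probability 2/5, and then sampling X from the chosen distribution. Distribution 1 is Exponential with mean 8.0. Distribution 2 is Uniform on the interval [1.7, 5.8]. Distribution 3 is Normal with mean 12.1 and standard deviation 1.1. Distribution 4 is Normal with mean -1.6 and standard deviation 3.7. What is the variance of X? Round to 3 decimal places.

55.222

Per component, 1: μ=8, E[X²]=128; 2: μ=3.75, E[X²]=15.4633; 3: μ=12.1, E[X²]=147.62; 4: μ=-1.6, E[X²]=16.25.
E[X] = 0.3·8 + 0.1·3.75 + 0.2·12.1 + 0.4·-1.6 = 4.555.
E[X²] = 0.3·128 + 0.1·15.4633 + 0.2·147.62 + 0.4·16.25 = 75.9703.
Var(X) = E[X²] − (E[X])² = 75.9703 − 20.748 = 55.2223.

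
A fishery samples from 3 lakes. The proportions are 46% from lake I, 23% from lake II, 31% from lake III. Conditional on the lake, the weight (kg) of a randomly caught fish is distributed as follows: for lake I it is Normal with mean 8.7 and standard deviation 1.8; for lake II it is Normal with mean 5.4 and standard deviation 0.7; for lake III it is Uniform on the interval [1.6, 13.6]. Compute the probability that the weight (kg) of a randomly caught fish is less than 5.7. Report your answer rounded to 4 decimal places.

0.2811

Conditional on each lake, P(X < 5.7): I: 0.0477904; II: 0.665882; III: 0.341667.
By total probability, P(X < 5.7) = 0.46·0.0477904 + 0.23·0.665882 + 0.31·0.341667 = 0.281053.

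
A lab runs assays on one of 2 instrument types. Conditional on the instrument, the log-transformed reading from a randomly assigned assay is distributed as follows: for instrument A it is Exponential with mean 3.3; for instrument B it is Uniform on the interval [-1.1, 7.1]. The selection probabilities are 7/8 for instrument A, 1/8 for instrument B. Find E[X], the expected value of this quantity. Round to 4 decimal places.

Component means — A: 3.3; B: 3.
E[X] = 0.875·3.3 + 0.125·3 = 3.2625.

3.2625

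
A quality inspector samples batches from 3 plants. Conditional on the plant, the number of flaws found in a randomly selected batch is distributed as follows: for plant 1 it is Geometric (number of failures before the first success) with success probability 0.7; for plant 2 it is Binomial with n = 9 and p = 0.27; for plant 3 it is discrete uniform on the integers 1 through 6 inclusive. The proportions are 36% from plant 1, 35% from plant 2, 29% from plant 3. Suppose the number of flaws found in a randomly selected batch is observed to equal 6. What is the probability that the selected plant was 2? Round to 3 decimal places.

Likelihoods P(X=6 | ·): 1: 0.0005103; 2: 0.0126599; 3: 0.166667.
Posterior ∝ prior × likelihood. Numerator for 2: 0.35·0.0126599 = 0.00443097.
Normalizing constant: 0.36·0.0005103 + 0.35·0.0126599 + 0.29·0.166667 = 0.052948.
P(2 | observation) = 0.00443097 / 0.052948 = 0.0836852.

0.084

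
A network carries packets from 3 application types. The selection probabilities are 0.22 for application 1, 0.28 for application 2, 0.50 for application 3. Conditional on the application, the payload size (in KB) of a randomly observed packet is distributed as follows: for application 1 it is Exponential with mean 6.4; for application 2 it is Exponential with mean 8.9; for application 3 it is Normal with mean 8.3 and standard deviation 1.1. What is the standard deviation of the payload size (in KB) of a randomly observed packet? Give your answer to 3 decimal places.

5.712

Per component, 1: μ=6.4, E[X²]=81.92; 2: μ=8.9, E[X²]=158.42; 3: μ=8.3, E[X²]=70.1.
E[X] = 0.22·6.4 + 0.28·8.9 + 0.5·8.3 = 8.05.
E[X²] = 0.22·81.92 + 0.28·158.42 + 0.5·70.1 = 97.43.
Var(X) = E[X²] − (E[X])² = 97.43 − 64.8025 = 32.6275.
SD(X) = √32.6275 = 5.71205.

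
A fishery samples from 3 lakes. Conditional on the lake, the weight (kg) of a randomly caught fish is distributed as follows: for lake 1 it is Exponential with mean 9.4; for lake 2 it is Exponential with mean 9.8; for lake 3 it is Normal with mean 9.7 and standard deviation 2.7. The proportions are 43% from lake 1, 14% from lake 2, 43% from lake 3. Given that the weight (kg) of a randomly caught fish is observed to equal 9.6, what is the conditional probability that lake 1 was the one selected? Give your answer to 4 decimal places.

0.1931

Likelihoods f(9.6 | ·): 1: 0.0383122; 2: 0.0383127; 3: 0.147655.
Posterior ∝ prior × likelihood. Numerator for 1: 0.43·0.0383122 = 0.0164743.
Normalizing constant: 0.43·0.0383122 + 0.14·0.0383127 + 0.43·0.147655 = 0.0853297.
P(1 | observation) = 0.0164743 / 0.0853297 = 0.193066.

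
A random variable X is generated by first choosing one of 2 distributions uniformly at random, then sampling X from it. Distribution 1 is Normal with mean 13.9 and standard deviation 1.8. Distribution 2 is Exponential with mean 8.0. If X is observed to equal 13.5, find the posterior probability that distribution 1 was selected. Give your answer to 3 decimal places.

Likelihoods f(13.5 | ·): 1: 0.216229; 2: 0.0231227.
Posterior ∝ prior × likelihood. Numerator for 1: 0.5·0.216229 = 0.108115.
Normalizing constant: 0.5·0.216229 + 0.5·0.0231227 = 0.119676.
P(1 | observation) = 0.108115 / 0.119676 = 0.903395.

0.903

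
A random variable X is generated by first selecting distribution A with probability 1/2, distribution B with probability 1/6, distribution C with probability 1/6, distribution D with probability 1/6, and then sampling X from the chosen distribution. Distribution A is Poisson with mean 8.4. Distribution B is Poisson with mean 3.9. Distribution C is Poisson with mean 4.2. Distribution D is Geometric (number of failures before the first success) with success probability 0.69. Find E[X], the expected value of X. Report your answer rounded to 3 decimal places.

Component means — A: 8.4; B: 3.9; C: 4.2; D: 0.449275.
E[X] = 0.5·8.4 + 0.166667·3.9 + 0.166667·4.2 + 0.166667·0.449275 = 5.62488.

5.625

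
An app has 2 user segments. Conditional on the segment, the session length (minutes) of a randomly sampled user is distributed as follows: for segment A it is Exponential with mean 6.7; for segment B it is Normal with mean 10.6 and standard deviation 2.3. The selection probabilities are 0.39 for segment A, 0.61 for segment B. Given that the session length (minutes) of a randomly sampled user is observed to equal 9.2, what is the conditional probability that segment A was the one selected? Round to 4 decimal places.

Likelihoods f(9.2 | ·): A: 0.0378077; B: 0.144121.
Posterior ∝ prior × likelihood. Numerator for A: 0.39·0.0378077 = 0.014745.
Normalizing constant: 0.39·0.0378077 + 0.61·0.144121 = 0.102659.
P(A | observation) = 0.014745 / 0.102659 = 0.143631.

0.1436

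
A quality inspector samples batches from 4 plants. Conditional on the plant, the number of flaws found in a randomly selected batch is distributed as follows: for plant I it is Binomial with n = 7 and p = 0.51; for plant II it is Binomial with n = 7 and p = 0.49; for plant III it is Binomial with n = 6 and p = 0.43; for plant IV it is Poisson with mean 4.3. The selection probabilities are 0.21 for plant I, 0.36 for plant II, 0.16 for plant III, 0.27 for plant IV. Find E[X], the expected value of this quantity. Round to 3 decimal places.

3.558

Component means — I: 3.57; II: 3.43; III: 2.58; IV: 4.3.
E[X] = 0.21·3.57 + 0.36·3.43 + 0.16·2.58 + 0.27·4.3 = 3.5583.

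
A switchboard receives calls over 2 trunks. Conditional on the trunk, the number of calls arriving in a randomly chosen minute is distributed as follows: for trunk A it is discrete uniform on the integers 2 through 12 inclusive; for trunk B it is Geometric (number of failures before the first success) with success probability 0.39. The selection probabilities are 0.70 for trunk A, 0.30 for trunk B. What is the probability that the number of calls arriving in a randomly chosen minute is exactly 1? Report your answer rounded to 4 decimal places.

0.0714

Conditional on each trunk, P(X = 1): A: 0; B: 0.2379.
By total probability, P(X = 1) = 0.7·0 + 0.3·0.2379 = 0.07137.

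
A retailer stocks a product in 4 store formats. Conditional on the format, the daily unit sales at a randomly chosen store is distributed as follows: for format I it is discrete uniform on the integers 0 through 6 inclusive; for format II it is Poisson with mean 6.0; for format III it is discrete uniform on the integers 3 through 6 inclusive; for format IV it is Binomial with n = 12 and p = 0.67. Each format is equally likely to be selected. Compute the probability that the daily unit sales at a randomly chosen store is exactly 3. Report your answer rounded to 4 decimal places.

0.1213

Conditional on each format, P(X = 3): I: 0.142857; II: 0.0892351; III: 0.25; IV: 0.00307095.
By total probability, P(X = 3) = 0.25·0.142857 + 0.25·0.0892351 + 0.25·0.25 + 0.25·0.00307095 = 0.121291.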